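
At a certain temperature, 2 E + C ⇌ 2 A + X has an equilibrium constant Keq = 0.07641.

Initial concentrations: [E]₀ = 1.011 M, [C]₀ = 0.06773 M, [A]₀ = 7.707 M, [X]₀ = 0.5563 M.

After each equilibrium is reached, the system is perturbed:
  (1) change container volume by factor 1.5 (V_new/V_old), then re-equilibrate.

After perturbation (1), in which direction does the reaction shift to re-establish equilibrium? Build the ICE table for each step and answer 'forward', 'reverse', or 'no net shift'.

Direction: no net shift

Q₀ = 477.3 vs Keq = 0.07641 ⇒ Q>K, reverse
Step 1:
                    E           C           A           X
  Initial       1.011     0.06773       7.707      0.5563
  Change        1.103      0.5515      -1.103     -0.5515
  Equil         2.114      0.6192       6.604    0.004847
  solve Keq expr → x = -0.5515; check Q = 0.07641
Then change container volume by factor 1.5 (V_new/V_old).
Step 2:
                    E           C           A           X
  Initial       1.409      0.4128       4.403    0.003232
  Change            0           0           0           0
  Equil         1.409      0.4128       4.403    0.003232
  solve Keq expr → x = 0; check Q = 0.07641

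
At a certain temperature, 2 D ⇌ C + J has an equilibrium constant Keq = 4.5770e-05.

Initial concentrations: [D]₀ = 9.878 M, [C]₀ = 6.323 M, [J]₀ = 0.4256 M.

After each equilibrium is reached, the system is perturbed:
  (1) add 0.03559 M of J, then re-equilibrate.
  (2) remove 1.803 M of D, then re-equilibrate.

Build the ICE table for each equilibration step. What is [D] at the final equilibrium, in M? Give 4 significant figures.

[D]_eq = 8.996 M

Q₀ = 0.02758 vs Keq = 4.5770e-05 ⇒ Q>K, reverse
Step 1:
                   D          C          J
  init         9.878      6.323     0.4256
  Δ           0.8494    -0.4247    -0.4247
  eq           10.73      5.898 8.9299e-04
  solve Keq expr → x = -0.4247; check Q = 4.5770e-05
Then add 0.03559 M of J.
Step 2:
                   D          C          J
  init         10.73      5.898    0.03648
  Δ          0.07115   -0.03557   -0.03557
  eq            10.8      5.863 9.1036e-04
  solve Keq expr → x = -0.03557; check Q = 4.5770e-05
Then remove 1.803 M of D.
Step 3:
                   D          C          J
  init         8.996      5.863 9.1036e-04
  Δ       5.5703e-04 -2.7851e-04 -2.7851e-04
  eq           8.996      5.862 6.3185e-04
  solve Keq expr → x = -2.7851e-04; check Q = 4.5770e-05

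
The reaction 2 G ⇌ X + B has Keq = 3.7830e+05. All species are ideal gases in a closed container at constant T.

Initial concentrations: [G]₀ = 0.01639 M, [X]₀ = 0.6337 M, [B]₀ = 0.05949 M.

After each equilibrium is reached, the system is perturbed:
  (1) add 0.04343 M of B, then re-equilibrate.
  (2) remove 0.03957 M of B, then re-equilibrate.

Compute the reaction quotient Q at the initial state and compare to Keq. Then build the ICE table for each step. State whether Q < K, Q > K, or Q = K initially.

Q₀ = 140.3 vs Keq = 3.7830e+05 ⇒ Q<K, forward
Step 1:
                   G          X          B
  Initial    0.01639     0.6337    0.05949
  Change    -0.01605   0.008026   0.008026
  Equil   3.3842e-04     0.6417    0.06752
  solve Keq expr → x = 0.008026; check Q = 3.7830e+05
Then add 0.04343 M of B.
Step 2:
                   G          X          B
  Initial 3.3842e-04     0.6417     0.1109
  Change  9.5291e-05 -4.7645e-05 -4.7645e-05
  Equil   4.3371e-04     0.6417     0.1109
  solve Keq expr → x = -4.7645e-05; check Q = 3.7830e+05
Then remove 0.03957 M of B.
Step 3:
                   G          X          B
  Initial 4.3371e-04     0.6417    0.07133
  Change  -8.5764e-05 4.2882e-05 4.2882e-05
  Equil   3.4795e-04     0.6417    0.07137
  solve Keq expr → x = 4.2882e-05; check Q = 3.7830e+05

Q₀ = 140.3; Q < K (proceeds forward)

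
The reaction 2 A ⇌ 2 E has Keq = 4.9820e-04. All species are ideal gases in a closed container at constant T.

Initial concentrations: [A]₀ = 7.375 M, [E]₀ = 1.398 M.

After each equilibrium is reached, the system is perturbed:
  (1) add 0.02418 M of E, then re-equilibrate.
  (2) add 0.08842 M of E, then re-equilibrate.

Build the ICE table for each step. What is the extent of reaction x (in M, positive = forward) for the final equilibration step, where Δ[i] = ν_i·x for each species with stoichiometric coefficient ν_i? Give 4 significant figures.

Q₀ = 0.03593 vs Keq = 4.9820e-04 ⇒ Q>K, reverse
Step 1:
                  A         E
  I           7.375     1.398
  C           1.206    -1.206
  E           8.581    0.1915
  solve Keq expr → x = -0.6032; check Q = 4.9820e-04
Then add 0.02418 M of E.
Step 2:
                  A         E
  I           8.581    0.2157
  C         0.02365  -0.02365
  E           8.605    0.1921
  solve Keq expr → x = -0.01183; check Q = 4.9820e-04
Then add 0.08842 M of E.
Step 3:
                  A         E
  I           8.605    0.2805
  C         0.08649  -0.08649
  E           8.692     0.194
  solve Keq expr → x = -0.04324; check Q = 4.9820e-04

x = -0.04324 M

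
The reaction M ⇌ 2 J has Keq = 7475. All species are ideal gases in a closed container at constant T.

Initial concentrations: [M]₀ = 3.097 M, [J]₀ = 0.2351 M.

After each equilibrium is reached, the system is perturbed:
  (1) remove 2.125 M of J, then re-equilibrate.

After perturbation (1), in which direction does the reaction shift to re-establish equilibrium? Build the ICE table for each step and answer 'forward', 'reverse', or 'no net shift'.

Direction: forward

Q₀ = 0.01785 vs Keq = 7475 ⇒ Q<K, forward
Step 1:
                  M         J
  I           3.097    0.2351
  C          -3.091     6.183
  E        0.005511     6.418
  solve Keq expr → x = 3.091; check Q = 7475
Then remove 2.125 M of J.
Step 2:
                  M         J
  I        0.005511     4.293
  C       -0.003038  0.006076
  E        0.002473     4.299
  solve Keq expr → x = 0.003038; check Q = 7475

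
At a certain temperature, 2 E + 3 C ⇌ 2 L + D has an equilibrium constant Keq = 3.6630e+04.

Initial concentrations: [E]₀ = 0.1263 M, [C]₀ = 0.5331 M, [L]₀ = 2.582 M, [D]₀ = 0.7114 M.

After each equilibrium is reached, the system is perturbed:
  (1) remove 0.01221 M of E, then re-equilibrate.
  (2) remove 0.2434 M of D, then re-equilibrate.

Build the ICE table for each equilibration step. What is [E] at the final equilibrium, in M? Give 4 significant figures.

[E]_eq = 0.03672 M

Q₀ = 1962 vs Keq = 3.6630e+04 ⇒ Q<K, forward
Step 1:
                  E         C         L         D
  Initial    0.1263    0.5331     2.582    0.7114
  Change    -0.0807    -0.121    0.0807   0.04035
  Equil      0.0456    0.4121     2.663    0.7517
  solve Keq expr → x = 0.04035; check Q = 3.6630e+04
Then remove 0.01221 M of E.
Step 2:
                  E         C         L         D
  Initial   0.03339    0.4121     2.663    0.7517
  Change    0.00962   0.01443  -0.00962  -0.00481
  Equil     0.04301    0.4265     2.653    0.7469
  solve Keq expr → x = -0.00481; check Q = 3.6630e+04
Then remove 0.2434 M of D.
Step 3:
                  E         C         L         D
  Initial   0.04301    0.4265     2.653    0.5035
  Change  -0.006291 -0.009436  0.006291  0.003145
  Equil     0.03672    0.4171     2.659    0.5067
  solve Keq expr → x = 0.003145; check Q = 3.6630e+04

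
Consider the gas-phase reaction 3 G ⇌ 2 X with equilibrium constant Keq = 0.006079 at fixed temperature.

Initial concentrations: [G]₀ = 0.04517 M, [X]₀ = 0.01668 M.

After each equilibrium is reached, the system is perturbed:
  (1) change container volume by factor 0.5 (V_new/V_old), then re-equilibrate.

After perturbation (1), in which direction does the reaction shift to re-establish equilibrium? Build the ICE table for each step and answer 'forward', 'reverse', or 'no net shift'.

Direction: forward

Q₀ = 3.019 vs Keq = 0.006079 ⇒ Q>K, reverse
Step 1:
                  G         X
  init      0.04517   0.01668
  Δ         0.02294  -0.01529
  eq        0.06811  0.001386
  solve Keq expr → x = -0.007647; check Q = 0.006079
Then change container volume by factor 0.5 (V_new/V_old).
Step 2:
                  G         X
  init       0.1362  0.002772
  Δ       -0.001618  0.001079
  eq         0.1346   0.00385
  solve Keq expr → x = 5.3926e-04; check Q = 0.006079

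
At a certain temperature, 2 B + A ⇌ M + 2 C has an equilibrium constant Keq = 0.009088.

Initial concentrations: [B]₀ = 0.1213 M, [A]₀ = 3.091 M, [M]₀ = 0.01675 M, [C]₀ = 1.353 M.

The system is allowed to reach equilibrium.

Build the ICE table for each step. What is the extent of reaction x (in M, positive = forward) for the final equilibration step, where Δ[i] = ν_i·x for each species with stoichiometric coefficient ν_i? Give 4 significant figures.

Q₀ = 0.6742 vs Keq = 0.009088 ⇒ Q>K, reverse
Step 1:
                  B         A         M         C
  I          0.1213     3.091   0.01675     1.353
  C         0.03273   0.01637  -0.01637  -0.03273
  E           0.154     3.107 3.8437e-04      1.32
  solve Keq expr → x = -0.01637; check Q = 0.009088

x = -0.01637 M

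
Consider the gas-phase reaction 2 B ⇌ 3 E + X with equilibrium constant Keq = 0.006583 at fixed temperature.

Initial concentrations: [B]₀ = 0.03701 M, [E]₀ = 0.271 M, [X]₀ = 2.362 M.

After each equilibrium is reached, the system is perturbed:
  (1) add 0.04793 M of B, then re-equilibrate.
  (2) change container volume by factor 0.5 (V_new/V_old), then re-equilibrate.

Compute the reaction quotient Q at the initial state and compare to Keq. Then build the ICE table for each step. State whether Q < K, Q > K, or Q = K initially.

Q₀ = 34.32; Q > K (proceeds reverse)

Q₀ = 34.32 vs Keq = 0.006583 ⇒ Q>K, reverse
Step 1:
                  B         E         X
  Initial   0.03701     0.271     2.362
  Change     0.1497   -0.2245  -0.07484
  Equil      0.1867   0.04647     2.287
  solve Keq expr → x = -0.07484; check Q = 0.006583
Then add 0.04793 M of B.
Step 2:
                  B         E         X
  Initial    0.2346   0.04647     2.287
  Change  -0.004611  0.006917  0.002306
  Equil        0.23   0.05338     2.289
  solve Keq expr → x = 0.002306; check Q = 0.006583
Then change container volume by factor 0.5 (V_new/V_old).
Step 3:
                  B         E         X
  Initial      0.46    0.1068     4.579
  Change    0.02471  -0.03706  -0.01235
  Equil      0.4847   0.06971     4.567
  solve Keq expr → x = -0.01235; check Q = 0.006583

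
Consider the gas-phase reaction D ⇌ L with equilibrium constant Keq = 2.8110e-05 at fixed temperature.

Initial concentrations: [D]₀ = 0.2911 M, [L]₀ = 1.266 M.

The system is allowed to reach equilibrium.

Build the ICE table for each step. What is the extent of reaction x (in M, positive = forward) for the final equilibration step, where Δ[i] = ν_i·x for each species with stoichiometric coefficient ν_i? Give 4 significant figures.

x = -1.266 M

Q₀ = 4.349 vs Keq = 2.8110e-05 ⇒ Q>K, reverse
Step 1:
                   D          L
  I           0.2911      1.266
  C            1.266     -1.266
  E            1.557 4.3769e-05
  solve Keq expr → x = -1.266; check Q = 2.8110e-05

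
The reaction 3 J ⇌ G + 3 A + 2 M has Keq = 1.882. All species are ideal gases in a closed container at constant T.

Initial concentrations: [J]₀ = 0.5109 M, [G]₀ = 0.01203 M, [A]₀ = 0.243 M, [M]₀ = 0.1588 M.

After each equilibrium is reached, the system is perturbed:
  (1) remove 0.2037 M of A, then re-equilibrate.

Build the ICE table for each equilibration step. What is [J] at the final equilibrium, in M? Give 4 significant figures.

[J]_eq = 0.1074 M

Q₀ = 3.2642e-05 vs Keq = 1.882 ⇒ Q<K, forward
Step 1:
                  J         G         A         M
  I          0.5109   0.01203     0.243    0.1588
  C         -0.3708    0.1236    0.3708    0.2472
  E          0.1401    0.1356    0.6138     0.406
  solve Keq expr → x = 0.1236; check Q = 1.882
Then remove 0.2037 M of A.
Step 2:
                  J         G         A         M
  I          0.1401    0.1356    0.4101     0.406
  C         -0.0327    0.0109    0.0327    0.0218
  E          0.1074    0.1465    0.4428    0.4278
  solve Keq expr → x = 0.0109; check Q = 1.882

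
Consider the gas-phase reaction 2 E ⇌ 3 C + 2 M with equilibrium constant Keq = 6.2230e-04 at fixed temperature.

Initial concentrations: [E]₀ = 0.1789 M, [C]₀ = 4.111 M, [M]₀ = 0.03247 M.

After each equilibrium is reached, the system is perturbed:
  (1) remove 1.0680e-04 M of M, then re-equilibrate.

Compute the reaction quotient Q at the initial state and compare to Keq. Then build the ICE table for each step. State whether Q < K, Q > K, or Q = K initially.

Q₀ = 2.289; Q > K (proceeds reverse)

Q₀ = 2.289 vs Keq = 6.2230e-04 ⇒ Q>K, reverse
Step 1:
                   E          C          M
  Initial     0.1789      4.111    0.03247
  Change     0.03183   -0.04774   -0.03183
  Equil       0.2107      4.063 6.4182e-04
  solve Keq expr → x = -0.01591; check Q = 6.2230e-04
Then remove 1.0680e-04 M of M.
Step 2:
                   E          C          M
  Initial     0.2107      4.063 5.3502e-04
  Change  -1.0644e-04 1.5966e-04 1.0644e-04
  Equil       0.2106      4.063 6.4145e-04
  solve Keq expr → x = 5.3219e-05; check Q = 6.2230e-04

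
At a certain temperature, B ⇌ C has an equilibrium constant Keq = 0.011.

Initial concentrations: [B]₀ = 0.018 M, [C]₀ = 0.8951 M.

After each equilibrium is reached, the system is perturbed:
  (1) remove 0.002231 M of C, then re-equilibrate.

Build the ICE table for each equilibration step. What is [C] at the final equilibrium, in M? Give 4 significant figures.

[C]_eq = 0.009911 M

Q₀ = 49.73 vs Keq = 0.011 ⇒ Q>K, reverse
Step 1:
                    B           C
  init          0.018      0.8951
  Δ            0.8852     -0.8852
  eq           0.9032    0.009935
  solve Keq expr → x = -0.8852; check Q = 0.011
Then remove 0.002231 M of C.
Step 2:
                    B           C
  init         0.9032    0.007704
  Δ         -0.002207    0.002207
  eq            0.901    0.009911
  solve Keq expr → x = 0.002207; check Q = 0.011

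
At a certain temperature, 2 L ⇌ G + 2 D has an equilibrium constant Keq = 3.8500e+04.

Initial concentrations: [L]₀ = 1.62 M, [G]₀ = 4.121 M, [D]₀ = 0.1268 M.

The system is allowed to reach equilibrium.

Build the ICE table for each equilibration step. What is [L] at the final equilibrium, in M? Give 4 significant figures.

Q₀ = 0.02525 vs Keq = 3.8500e+04 ⇒ Q<K, forward
Step 1:
                  L         G         D
  I            1.62     4.121    0.1268
  C            -1.6    0.8002       1.6
  E         0.01953     4.921     1.727
  solve Keq expr → x = 0.8002; check Q = 3.8500e+04

[L]_eq = 0.01953 M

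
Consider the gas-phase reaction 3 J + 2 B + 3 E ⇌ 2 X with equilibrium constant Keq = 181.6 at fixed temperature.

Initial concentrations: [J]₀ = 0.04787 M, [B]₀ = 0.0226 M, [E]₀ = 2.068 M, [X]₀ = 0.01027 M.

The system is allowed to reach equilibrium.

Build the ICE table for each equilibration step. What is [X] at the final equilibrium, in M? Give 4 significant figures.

Q₀ = 212.9 vs Keq = 181.6 ⇒ Q>K, reverse
Step 1:
                   J          B          E          X
  init       0.04787     0.0226      2.068    0.01027
  Δ       6.2347e-04 4.1565e-04 6.2347e-04 -4.1565e-04
  eq         0.04849    0.02302      2.069   0.009854
  solve Keq expr → x = -2.0782e-04; check Q = 181.6

[X]_eq = 0.009854 M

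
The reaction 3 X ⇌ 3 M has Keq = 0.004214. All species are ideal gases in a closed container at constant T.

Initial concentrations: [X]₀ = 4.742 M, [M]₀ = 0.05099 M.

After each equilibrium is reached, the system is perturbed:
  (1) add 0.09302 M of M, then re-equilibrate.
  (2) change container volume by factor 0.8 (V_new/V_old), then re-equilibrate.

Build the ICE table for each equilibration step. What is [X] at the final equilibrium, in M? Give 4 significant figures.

Q₀ = 1.2433e-06 vs Keq = 0.004214 ⇒ Q<K, forward
Step 1:
                  X         M
  init        4.742   0.05099
  Δ         -0.6155    0.6155
  eq          4.126    0.6665
  solve Keq expr → x = 0.2052; check Q = 0.004214
Then add 0.09302 M of M.
Step 2:
                  X         M
  init        4.126    0.7595
  Δ         0.08008  -0.08008
  eq          4.207    0.6795
  solve Keq expr → x = -0.02669; check Q = 0.004214
Then change container volume by factor 0.8 (V_new/V_old).
Step 3:
                  X         M
  init        5.258    0.8493
  Δ               0         0
  eq          5.258    0.8493
  solve Keq expr → x = 0; check Q = 0.004214

[X]_eq = 5.258 M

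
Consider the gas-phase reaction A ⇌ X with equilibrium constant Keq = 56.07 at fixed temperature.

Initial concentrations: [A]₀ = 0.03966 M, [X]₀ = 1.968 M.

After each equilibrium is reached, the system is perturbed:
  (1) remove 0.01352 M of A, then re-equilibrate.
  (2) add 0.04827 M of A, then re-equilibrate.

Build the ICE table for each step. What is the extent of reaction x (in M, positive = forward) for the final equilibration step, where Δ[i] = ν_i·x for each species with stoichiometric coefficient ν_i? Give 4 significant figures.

Q₀ = 49.62 vs Keq = 56.07 ⇒ Q<K, forward
Step 1:
                    A           X
  Initial     0.03966       1.968
  Change    -0.004481    0.004481
  Equil       0.03518       1.972
  solve Keq expr → x = 0.004481; check Q = 56.07
Then remove 0.01352 M of A.
Step 2:
                    A           X
  Initial     0.02166       1.972
  Change      0.01328    -0.01328
  Equil       0.03494       1.959
  solve Keq expr → x = -0.01328; check Q = 56.07
Then add 0.04827 M of A.
Step 3:
                    A           X
  Initial     0.08321       1.959
  Change     -0.04742     0.04742
  Equil       0.03579       2.007
  solve Keq expr → x = 0.04742; check Q = 56.07

x = 0.04742 M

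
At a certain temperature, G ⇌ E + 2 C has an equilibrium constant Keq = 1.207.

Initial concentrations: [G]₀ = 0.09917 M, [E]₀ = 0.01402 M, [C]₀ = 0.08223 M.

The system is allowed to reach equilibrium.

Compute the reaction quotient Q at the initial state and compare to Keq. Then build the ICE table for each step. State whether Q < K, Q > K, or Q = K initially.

Q₀ = 9.5593e-04 vs Keq = 1.207 ⇒ Q<K, forward
Step 1:
                   G          E          C
  I          0.09917    0.01402    0.08223
  C         -0.09282    0.09282     0.1856
  E         0.006351     0.1068     0.2679
  solve Keq expr → x = 0.09282; check Q = 1.207

Q₀ = 9.5593e-04; Q < K (proceeds forward)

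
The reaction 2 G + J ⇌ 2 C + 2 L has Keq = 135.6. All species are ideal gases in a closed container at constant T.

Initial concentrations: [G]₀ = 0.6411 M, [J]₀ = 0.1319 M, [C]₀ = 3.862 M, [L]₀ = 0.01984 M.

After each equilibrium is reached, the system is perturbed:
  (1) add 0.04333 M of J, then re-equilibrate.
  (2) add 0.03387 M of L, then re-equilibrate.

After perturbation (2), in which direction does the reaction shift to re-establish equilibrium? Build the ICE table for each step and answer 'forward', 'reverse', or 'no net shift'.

Direction: reverse

Q₀ = 0.1083 vs Keq = 135.6 ⇒ Q<K, forward
Step 1:
                   G          J          C          L
  init        0.6411     0.1319      3.862    0.01984
  Δ          -0.2018    -0.1009     0.2018     0.2018
  eq          0.4393      0.031      4.064     0.2216
  solve Keq expr → x = 0.1009; check Q = 135.6
Then add 0.04333 M of J.
Step 2:
                   G          J          C          L
  init        0.4393    0.07433      4.064     0.2216
  Δ         -0.04084   -0.02042    0.04084    0.04084
  eq          0.3985    0.05391      4.105     0.2625
  solve Keq expr → x = 0.02042; check Q = 135.6
Then add 0.03387 M of L.
Step 3:
                   G          J          C          L
  init        0.3985    0.05391      4.105     0.2963
  Δ          0.01149   0.005743   -0.01149   -0.01149
  eq            0.41    0.05966      4.093     0.2849
  solve Keq expr → x = -0.005743; check Q = 135.6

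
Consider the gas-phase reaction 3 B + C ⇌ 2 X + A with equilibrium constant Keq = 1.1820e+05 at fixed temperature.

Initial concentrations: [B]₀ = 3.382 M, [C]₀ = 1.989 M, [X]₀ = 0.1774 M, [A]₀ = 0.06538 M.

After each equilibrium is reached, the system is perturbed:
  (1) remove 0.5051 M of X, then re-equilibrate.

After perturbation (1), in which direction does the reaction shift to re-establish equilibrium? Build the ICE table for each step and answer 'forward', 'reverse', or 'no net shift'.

Direction: forward

Q₀ = 2.6742e-05 vs Keq = 1.1820e+05 ⇒ Q<K, forward
Step 1:
                   B          C          X          A
  Initial      3.382      1.989     0.1774    0.06538
  Change      -3.342     -1.114      2.228      1.114
  Equil       0.0404     0.8751      2.405      1.179
  solve Keq expr → x = 1.114; check Q = 1.1820e+05
Then remove 0.5051 M of X.
Step 2:
                   B          C          X          A
  Initial     0.0404     0.8751        1.9      1.179
  Change   -0.005785  -0.001928   0.003856   0.001928
  Equil      0.03462     0.8732      1.904      1.181
  solve Keq expr → x = 0.001928; check Q = 1.1820e+05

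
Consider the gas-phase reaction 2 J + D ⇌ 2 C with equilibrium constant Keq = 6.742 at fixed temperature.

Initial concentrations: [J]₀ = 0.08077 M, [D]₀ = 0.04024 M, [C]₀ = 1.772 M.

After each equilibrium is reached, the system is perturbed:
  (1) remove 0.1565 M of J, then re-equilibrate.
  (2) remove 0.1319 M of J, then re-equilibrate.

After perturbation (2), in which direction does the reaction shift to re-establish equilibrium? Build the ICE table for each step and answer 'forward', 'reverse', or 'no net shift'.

Q₀ = 1.1961e+04 vs Keq = 6.742 ⇒ Q>K, reverse
Step 1:
                   J          D          C
  init       0.08077    0.04024      1.772
  Δ           0.6426     0.3213    -0.6426
  eq          0.7234     0.3615      1.129
  solve Keq expr → x = -0.3213; check Q = 6.742
Then remove 0.1565 M of J.
Step 2:
                   J          D          C
  init        0.5669     0.3615      1.129
  Δ          0.07547    0.03774   -0.07547
  eq          0.6424     0.3993      1.054
  solve Keq expr → x = -0.03774; check Q = 6.742
Then remove 0.1319 M of J.
Step 3:
                   J          D          C
  init        0.5105     0.3993      1.054
  Δ          0.06716    0.03358   -0.06716
  eq          0.5776     0.4329     0.9868
  solve Keq expr → x = -0.03358; check Q = 6.742

Direction: reverse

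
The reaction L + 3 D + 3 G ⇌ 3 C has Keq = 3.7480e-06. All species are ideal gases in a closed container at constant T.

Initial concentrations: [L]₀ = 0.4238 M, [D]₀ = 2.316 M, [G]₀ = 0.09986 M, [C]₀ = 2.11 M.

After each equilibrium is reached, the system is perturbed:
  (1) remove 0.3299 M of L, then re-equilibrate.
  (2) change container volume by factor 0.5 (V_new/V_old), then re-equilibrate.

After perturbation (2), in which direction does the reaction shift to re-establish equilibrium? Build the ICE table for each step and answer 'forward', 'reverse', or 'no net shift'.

Direction: forward

Q₀ = 1792 vs Keq = 3.7480e-06 ⇒ Q>K, reverse
Step 1:
                   L          D          G          C
  init        0.4238      2.316    0.09986       2.11
  Δ           0.6562      1.969      1.969     -1.969
  eq            1.08      4.285      2.069     0.1413
  solve Keq expr → x = -0.6562; check Q = 3.7480e-06
Then remove 0.3299 M of L.
Step 2:
                   L          D          G          C
  init        0.7501      4.285      2.069     0.1413
  Δ         0.004859    0.01458    0.01458   -0.01458
  eq           0.755      4.299      2.083     0.1267
  solve Keq expr → x = -0.004859; check Q = 3.7480e-06
Then change container volume by factor 0.5 (V_new/V_old).
Step 3:
                   L          D          G          C
  init          1.51      8.599      4.166     0.2534
  Δ          -0.1015    -0.3044    -0.3044     0.3044
  eq           1.409      8.294      3.862     0.5578
  solve Keq expr → x = 0.1015; check Q = 3.7480e-06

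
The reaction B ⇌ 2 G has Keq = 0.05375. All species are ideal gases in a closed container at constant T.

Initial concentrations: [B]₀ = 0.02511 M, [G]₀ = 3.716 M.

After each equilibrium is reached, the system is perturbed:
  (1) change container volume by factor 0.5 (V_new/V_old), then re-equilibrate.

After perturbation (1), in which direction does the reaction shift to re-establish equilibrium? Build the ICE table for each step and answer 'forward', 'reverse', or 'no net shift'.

Q₀ = 549.9 vs Keq = 0.05375 ⇒ Q>K, reverse
Step 1:
                  B         G
  Initial   0.02511     3.716
  Change      1.706    -3.411
  Equil       1.731     0.305
  solve Keq expr → x = -1.706; check Q = 0.05375
Then change container volume by factor 0.5 (V_new/V_old).
Step 2:
                  B         G
  Initial     3.461      0.61
  Change    0.08665   -0.1733
  Equil       3.548    0.4367
  solve Keq expr → x = -0.08665; check Q = 0.05375

Direction: reverse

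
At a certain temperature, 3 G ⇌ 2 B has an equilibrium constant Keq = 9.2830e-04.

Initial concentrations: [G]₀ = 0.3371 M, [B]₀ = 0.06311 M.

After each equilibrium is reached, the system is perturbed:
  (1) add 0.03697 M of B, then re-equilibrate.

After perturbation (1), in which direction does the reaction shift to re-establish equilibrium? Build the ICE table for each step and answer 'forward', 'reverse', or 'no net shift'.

Q₀ = 0.104 vs Keq = 9.2830e-04 ⇒ Q>K, reverse
Step 1:
                    G           B
  Initial      0.3371     0.06311
  Change      0.08225    -0.05484
  Equil        0.4194    0.008274
  solve Keq expr → x = -0.02742; check Q = 9.2830e-04
Then add 0.03697 M of B.
Step 2:
                    G           B
  Initial      0.4194     0.04524
  Change      0.05303    -0.03535
  Equil        0.4724    0.009892
  solve Keq expr → x = -0.01768; check Q = 9.2830e-04

Direction: reverse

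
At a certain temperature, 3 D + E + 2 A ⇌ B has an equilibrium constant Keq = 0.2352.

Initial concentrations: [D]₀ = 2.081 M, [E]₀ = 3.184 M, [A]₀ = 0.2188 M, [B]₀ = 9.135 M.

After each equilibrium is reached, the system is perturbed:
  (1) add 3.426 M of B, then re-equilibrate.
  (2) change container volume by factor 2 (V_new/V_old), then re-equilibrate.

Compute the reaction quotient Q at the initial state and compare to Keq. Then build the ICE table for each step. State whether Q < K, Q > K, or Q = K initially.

Q₀ = 6.65; Q > K (proceeds reverse)

Q₀ = 6.65 vs Keq = 0.2352 ⇒ Q>K, reverse
Step 1:
                  D         E         A         B
  Initial     2.081     3.184    0.2188     9.135
  Change     0.7293    0.2431    0.4862   -0.2431
  Equil        2.81     3.427     0.705     8.892
  solve Keq expr → x = -0.2431; check Q = 0.2352
Then add 3.426 M of B.
Step 2:
                  D         E         A         B
  Initial      2.81     3.427     0.705     12.32
  Change     0.1097   0.03657   0.07314  -0.03657
  Equil        2.92     3.464    0.7781     12.28
  solve Keq expr → x = -0.03657; check Q = 0.2352
Then change container volume by factor 2 (V_new/V_old).
Step 3:
                  D         E         A         B
  Initial      1.46     1.732    0.3891     6.141
  Change     0.8822    0.2941    0.5881   -0.2941
  Equil       2.342     2.026    0.9772     5.847
  solve Keq expr → x = -0.2941; check Q = 0.2352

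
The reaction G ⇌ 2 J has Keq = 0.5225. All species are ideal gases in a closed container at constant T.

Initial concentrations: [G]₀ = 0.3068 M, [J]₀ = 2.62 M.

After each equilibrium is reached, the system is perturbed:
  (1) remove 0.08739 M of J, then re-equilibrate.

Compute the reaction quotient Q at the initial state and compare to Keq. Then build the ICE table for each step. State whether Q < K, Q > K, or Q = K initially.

Q₀ = 22.37 vs Keq = 0.5225 ⇒ Q>K, reverse
Step 1:
                   G          J
  init        0.3068       2.62
  Δ           0.9111     -1.822
  eq           1.218     0.7977
  solve Keq expr → x = -0.9111; check Q = 0.5225
Then remove 0.08739 M of J.
Step 2:
                   G          J
  init         1.218     0.7103
  Δ         -0.03751    0.07501
  eq            1.18     0.7854
  solve Keq expr → x = 0.03751; check Q = 0.5225

Q₀ = 22.37; Q > K (proceeds reverse)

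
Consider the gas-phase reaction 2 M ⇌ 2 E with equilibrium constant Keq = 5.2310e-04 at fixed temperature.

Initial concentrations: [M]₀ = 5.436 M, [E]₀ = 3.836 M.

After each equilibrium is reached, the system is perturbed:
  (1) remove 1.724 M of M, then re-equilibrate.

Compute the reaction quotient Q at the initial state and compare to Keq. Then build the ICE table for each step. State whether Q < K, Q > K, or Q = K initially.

Q₀ = 0.498 vs Keq = 5.2310e-04 ⇒ Q>K, reverse
Step 1:
                  M         E
  I           5.436     3.836
  C           3.629    -3.629
  E           9.065    0.2073
  solve Keq expr → x = -1.814; check Q = 5.2310e-04
Then remove 1.724 M of M.
Step 2:
                  M         E
  I           7.341    0.2073
  C         0.03855  -0.03855
  E           7.379    0.1688
  solve Keq expr → x = -0.01927; check Q = 5.2310e-04

Q₀ = 0.498; Q > K (proceeds reverse)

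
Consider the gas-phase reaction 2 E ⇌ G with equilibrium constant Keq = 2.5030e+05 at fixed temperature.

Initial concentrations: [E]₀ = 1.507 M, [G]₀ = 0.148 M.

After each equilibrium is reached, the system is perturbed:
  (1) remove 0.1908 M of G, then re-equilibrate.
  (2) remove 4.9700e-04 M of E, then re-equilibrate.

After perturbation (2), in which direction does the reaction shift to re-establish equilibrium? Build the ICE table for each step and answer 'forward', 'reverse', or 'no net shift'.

Direction: reverse

Q₀ = 0.06517 vs Keq = 2.5030e+05 ⇒ Q<K, forward
Step 1:
                    E           G
  I             1.507       0.148
  C            -1.505      0.7526
  E          0.001897      0.9006
  solve Keq expr → x = 0.7526; check Q = 2.5030e+05
Then remove 0.1908 M of G.
Step 2:
                    E           G
  I          0.001897      0.7098
  C       -2.1276e-04  1.0638e-04
  E          0.001684      0.7099
  solve Keq expr → x = 1.0638e-04; check Q = 2.5030e+05
Then remove 4.9700e-04 M of E.
Step 3:
                    E           G
  I          0.001187      0.7099
  C        4.9671e-04 -2.4835e-04
  E          0.001684      0.7096
  solve Keq expr → x = -2.4835e-04; check Q = 2.5030e+05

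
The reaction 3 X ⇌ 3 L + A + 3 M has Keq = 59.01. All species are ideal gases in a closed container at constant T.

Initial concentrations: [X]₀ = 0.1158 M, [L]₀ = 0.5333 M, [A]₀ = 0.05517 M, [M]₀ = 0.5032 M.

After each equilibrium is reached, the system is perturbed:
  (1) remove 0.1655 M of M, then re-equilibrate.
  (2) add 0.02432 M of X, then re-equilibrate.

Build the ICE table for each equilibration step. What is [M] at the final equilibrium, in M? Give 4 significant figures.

[M]_eq = 0.4449 M

Q₀ = 0.6866 vs Keq = 59.01 ⇒ Q<K, forward
Step 1:
                  X         L         A         M
  init       0.1158    0.5333   0.05517    0.5032
  Δ        -0.07656   0.07656   0.02552   0.07656
  eq        0.03924    0.6099   0.08069    0.5798
  solve Keq expr → x = 0.02552; check Q = 59.01
Then remove 0.1655 M of M.
Step 2:
                  X         L         A         M
  init      0.03924    0.6099   0.08069    0.4143
  Δ       -0.009705  0.009705  0.003235  0.009705
  eq        0.02954    0.6196   0.08392     0.424
  solve Keq expr → x = 0.003235; check Q = 59.01
Then add 0.02432 M of X.
Step 3:
                  X         L         A         M
  init      0.05386    0.6196   0.08392     0.424
  Δ        -0.02095   0.02095  0.006982   0.02095
  eq        0.03291    0.6405   0.09091    0.4449
  solve Keq expr → x = 0.006982; check Q = 59.01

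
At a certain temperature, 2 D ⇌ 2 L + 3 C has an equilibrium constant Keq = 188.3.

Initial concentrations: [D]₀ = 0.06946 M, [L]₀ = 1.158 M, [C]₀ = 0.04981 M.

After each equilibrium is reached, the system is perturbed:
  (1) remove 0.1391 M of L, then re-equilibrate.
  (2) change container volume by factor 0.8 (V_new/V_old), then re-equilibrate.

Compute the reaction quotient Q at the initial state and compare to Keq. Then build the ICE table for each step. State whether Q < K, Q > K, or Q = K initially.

Q₀ = 0.03435; Q < K (proceeds forward)

Q₀ = 0.03435 vs Keq = 188.3 ⇒ Q<K, forward
Step 1:
                  D         L         C
  I         0.06946     1.158   0.04981
  C        -0.06446   0.06446    0.0967
  E        0.004996     1.222    0.1465
  solve Keq expr → x = 0.03223; check Q = 188.3
Then remove 0.1391 M of L.
Step 2:
                  D         L         C
  I        0.004996     1.083    0.1465
  C       -5.3016e-04 5.3016e-04 7.9524e-04
  E        0.004466     1.084    0.1473
  solve Keq expr → x = 2.6508e-04; check Q = 188.3
Then change container volume by factor 0.8 (V_new/V_old).
Step 3:
                  D         L         C
  I        0.005582     1.355    0.1841
  C        0.002016 -0.002016 -0.003024
  E        0.007598     1.353    0.1811
  solve Keq expr → x = -0.001008; check Q = 188.3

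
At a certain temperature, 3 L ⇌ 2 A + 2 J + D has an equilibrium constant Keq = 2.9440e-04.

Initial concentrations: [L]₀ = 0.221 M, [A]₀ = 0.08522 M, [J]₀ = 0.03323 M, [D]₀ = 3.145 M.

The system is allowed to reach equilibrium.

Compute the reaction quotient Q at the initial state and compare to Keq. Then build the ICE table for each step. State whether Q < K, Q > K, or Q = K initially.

Q₀ = 0.002337; Q > K (proceeds reverse)

Q₀ = 0.002337 vs Keq = 2.9440e-04 ⇒ Q>K, reverse
Step 1:
                    L           A           J           D
  I             0.221     0.08522     0.03323       3.145
  C           0.02428    -0.01618    -0.01618   -0.008092
  E            0.2453     0.06904     0.01705       3.137
  solve Keq expr → x = -0.008092; check Q = 2.9440e-04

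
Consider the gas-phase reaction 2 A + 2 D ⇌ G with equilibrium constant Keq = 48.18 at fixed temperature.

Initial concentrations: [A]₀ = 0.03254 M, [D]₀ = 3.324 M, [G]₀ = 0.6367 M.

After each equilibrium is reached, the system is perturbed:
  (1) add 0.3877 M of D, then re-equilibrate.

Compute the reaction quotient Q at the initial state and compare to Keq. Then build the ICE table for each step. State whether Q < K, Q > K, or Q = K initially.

Q₀ = 54.42 vs Keq = 48.18 ⇒ Q>K, reverse
Step 1:
                  A         D         G
  I         0.03254     3.324    0.6367
  C        0.001996  0.001996 -9.9799e-04
  E         0.03454     3.326    0.6357
  solve Keq expr → x = -9.9799e-04; check Q = 48.18
Then add 0.3877 M of D.
Step 2:
                  A         D         G
  I         0.03454     3.714    0.6357
  C       -0.003533 -0.003533  0.001767
  E           0.031      3.71    0.6375
  solve Keq expr → x = 0.001767; check Q = 48.18

Q₀ = 54.42; Q > K (proceeds reverse)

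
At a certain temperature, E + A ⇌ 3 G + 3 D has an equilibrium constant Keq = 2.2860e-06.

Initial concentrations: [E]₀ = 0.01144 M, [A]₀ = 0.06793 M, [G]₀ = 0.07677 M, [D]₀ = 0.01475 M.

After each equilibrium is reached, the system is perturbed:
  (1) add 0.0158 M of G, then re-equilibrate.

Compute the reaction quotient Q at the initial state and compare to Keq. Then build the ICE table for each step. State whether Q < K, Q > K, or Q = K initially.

Q₀ = 1.8684e-06 vs Keq = 2.2860e-06 ⇒ Q<K, forward
Step 1:
                   E          A          G          D
  Initial    0.01144    0.06793    0.07677    0.01475
  Change  -2.4750e-04 -2.4750e-04 7.4250e-04 7.4250e-04
  Equil      0.01119    0.06768    0.07751    0.01549
  solve Keq expr → x = 2.4750e-04; check Q = 2.2860e-06
Then add 0.0158 M of G.
Step 2:
                   E          A          G          D
  Initial    0.01119    0.06768    0.09331    0.01549
  Change  6.7732e-04 6.7732e-04  -0.002032  -0.002032
  Equil      0.01187    0.06836    0.09128    0.01346
  solve Keq expr → x = -6.7732e-04; check Q = 2.2860e-06

Q₀ = 1.8684e-06; Q < K (proceeds forward)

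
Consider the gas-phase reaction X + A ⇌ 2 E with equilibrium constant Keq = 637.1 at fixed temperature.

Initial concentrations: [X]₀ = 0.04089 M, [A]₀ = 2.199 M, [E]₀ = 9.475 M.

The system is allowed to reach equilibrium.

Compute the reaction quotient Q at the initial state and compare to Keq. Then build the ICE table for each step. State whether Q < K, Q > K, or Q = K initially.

Q₀ = 998.4 vs Keq = 637.1 ⇒ Q>K, reverse
Step 1:
                    X           A           E
  I           0.04089       2.199       9.475
  C           0.02197     0.02197    -0.04394
  E           0.06286       2.221       9.431
  solve Keq expr → x = -0.02197; check Q = 637.1

Q₀ = 998.4; Q > K (proceeds reverse)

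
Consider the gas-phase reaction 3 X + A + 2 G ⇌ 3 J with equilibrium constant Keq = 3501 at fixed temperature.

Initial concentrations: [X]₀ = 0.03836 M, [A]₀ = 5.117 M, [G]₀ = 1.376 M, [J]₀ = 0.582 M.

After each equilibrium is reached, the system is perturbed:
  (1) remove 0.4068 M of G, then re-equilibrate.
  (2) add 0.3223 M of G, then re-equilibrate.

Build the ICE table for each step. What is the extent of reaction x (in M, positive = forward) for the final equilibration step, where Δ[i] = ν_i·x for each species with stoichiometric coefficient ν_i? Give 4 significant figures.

Q₀ = 360.5 vs Keq = 3501 ⇒ Q<K, forward
Step 1:
                  X         A         G         J
  I         0.03836     5.117     1.376     0.582
  C        -0.01965 -0.006549   -0.0131   0.01965
  E         0.01871      5.11     1.363    0.6016
  solve Keq expr → x = 0.006549; check Q = 3501
Then remove 0.4068 M of G.
Step 2:
                  X         A         G         J
  I         0.01871      5.11    0.9561    0.6016
  C        0.004748  0.001583  0.003165 -0.004748
  E         0.02346     5.112    0.9593    0.5969
  solve Keq expr → x = -0.001583; check Q = 3501
Then add 0.3223 M of G.
Step 3:
                  X         A         G         J
  I         0.02346     5.112     1.282    0.5969
  C       -0.003963 -0.001321 -0.002642  0.003963
  E          0.0195     5.111     1.279    0.6009
  solve Keq expr → x = 0.001321; check Q = 3501

x = 0.001321 M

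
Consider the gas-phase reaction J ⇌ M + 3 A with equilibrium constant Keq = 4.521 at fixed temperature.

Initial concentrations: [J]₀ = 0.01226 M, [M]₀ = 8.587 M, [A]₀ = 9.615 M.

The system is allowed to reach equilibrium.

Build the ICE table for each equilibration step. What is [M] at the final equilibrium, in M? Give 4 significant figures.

Q₀ = 6.2259e+05 vs Keq = 4.521 ⇒ Q>K, reverse
Step 1:
                    J           M           A
  Initial     0.01226       8.587       9.615
  Change        2.774      -2.774      -8.321
  Equil         2.786       5.813       1.294
  solve Keq expr → x = -2.774; check Q = 4.521

[M]_eq = 5.813 M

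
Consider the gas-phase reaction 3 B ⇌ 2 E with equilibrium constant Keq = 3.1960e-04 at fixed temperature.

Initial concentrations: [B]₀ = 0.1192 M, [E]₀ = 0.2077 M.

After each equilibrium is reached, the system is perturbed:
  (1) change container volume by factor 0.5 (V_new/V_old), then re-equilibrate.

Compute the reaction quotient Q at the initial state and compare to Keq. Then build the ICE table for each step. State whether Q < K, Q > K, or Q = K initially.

Q₀ = 25.47 vs Keq = 3.1960e-04 ⇒ Q>K, reverse
Step 1:
                  B         E
  init       0.1192    0.2077
  Δ          0.3042   -0.2028
  eq         0.4234  0.004925
  solve Keq expr → x = -0.1014; check Q = 3.1960e-04
Then change container volume by factor 0.5 (V_new/V_old).
Step 2:
                  B         E
  init       0.8467  0.009849
  Δ       -0.005901  0.003934
  eq         0.8408   0.01378
  solve Keq expr → x = 0.001967; check Q = 3.1960e-04

Q₀ = 25.47; Q > K (proceeds reverse)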